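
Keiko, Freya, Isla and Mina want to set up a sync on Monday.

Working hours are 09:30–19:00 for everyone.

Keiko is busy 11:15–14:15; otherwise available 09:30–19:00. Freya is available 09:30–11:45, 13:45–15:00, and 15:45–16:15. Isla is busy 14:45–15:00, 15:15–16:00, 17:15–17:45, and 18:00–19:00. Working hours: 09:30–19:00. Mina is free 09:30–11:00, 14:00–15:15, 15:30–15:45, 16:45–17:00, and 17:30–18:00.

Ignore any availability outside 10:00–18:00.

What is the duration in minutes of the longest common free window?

60 minutes

Keiko free within 09:30–19:00: 09:30–11:15, 14:15–19:00.
Isla free within 09:30–19:00: 09:30–14:45, 15:00–15:15, 16:00–17:15, 17:45–18:00.
Keiko ∩ Freya: 09:30–11:15, 14:15–15:00, 15:45–16:15.
Keiko ∩ Freya ∩ Isla: 09:30–11:15, 14:15–14:45, 16:00–16:15.
Keiko ∩ Freya ∩ Isla ∩ Mina: 09:30–11:00, 14:15–14:45.
Restricted to 10:00–18:00: 10:00–11:00, 14:15–14:45.
Common window lengths: 60, 30 min; longest is 60.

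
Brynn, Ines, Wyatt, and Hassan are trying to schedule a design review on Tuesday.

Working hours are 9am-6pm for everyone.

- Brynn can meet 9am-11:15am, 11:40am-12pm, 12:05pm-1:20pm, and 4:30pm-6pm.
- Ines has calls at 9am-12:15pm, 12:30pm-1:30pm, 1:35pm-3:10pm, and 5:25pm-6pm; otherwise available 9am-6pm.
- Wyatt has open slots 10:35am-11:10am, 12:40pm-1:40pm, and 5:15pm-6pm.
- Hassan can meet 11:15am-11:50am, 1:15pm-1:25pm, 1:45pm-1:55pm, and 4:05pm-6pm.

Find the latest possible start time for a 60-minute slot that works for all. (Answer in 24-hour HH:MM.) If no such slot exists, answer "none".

none

Ines free within 09:00–18:00: 12:15–12:30, 13:30–13:35, 15:10–17:25.
Brynn ∩ Ines: 12:15–12:30, 16:30–17:25.
Brynn ∩ Ines ∩ Wyatt: 17:15–17:25.
Brynn ∩ Ines ∩ Wyatt ∩ Hassan: 17:15–17:25.
Windows ≥ 60 min: (none).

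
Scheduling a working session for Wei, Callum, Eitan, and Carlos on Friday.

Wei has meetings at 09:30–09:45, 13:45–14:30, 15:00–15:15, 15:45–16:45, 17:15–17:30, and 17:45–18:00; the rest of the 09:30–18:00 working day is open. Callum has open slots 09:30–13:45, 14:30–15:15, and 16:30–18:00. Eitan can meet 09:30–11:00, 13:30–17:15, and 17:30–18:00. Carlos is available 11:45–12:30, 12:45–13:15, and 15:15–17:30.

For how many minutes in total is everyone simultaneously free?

Wei free within 09:30–18:00: 09:45–13:45, 14:30–15:00, 15:15–15:45, 16:45–17:15, 17:30–17:45.
Wei ∩ Callum: 09:45–13:45, 14:30–15:00, 16:45–17:15, 17:30–17:45.
Wei ∩ Callum ∩ Eitan: 09:45–11:00, 13:30–13:45, 14:30–15:00, 16:45–17:15, 17:30–17:45.
Wei ∩ Callum ∩ Eitan ∩ Carlos: 16:45–17:15.
Total common minutes: 30.

30 minutes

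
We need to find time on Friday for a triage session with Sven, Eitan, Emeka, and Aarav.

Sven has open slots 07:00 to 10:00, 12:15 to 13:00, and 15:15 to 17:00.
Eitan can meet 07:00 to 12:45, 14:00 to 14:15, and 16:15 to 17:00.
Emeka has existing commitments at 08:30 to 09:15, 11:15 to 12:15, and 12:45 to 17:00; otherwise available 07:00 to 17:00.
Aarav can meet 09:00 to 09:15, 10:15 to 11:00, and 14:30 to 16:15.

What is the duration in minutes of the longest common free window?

0 minutes

Emeka free within 07:00–17:00: 07:00–08:30, 09:15–11:15, 12:15–12:45.
Sven ∩ Eitan: 07:00–10:00, 12:15–12:45, 16:15–17:00.
Sven ∩ Eitan ∩ Emeka: 07:00–08:30, 09:15–10:00, 12:15–12:45.
Sven ∩ Eitan ∩ Emeka ∩ Aarav: (none).
No common window.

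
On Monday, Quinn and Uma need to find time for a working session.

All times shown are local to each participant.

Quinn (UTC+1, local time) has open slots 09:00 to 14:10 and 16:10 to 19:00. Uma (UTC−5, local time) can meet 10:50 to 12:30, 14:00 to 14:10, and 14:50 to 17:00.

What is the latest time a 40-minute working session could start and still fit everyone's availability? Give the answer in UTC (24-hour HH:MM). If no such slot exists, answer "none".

Quinn → UTC: 08:00–13:10, 15:10–18:00.
Uma → UTC: 15:50–17:30, 19:00–19:10, 19:50–22:00.
Quinn ∩ Uma: 15:50–17:30.
Windows ≥ 40 min: 15:50–17:30.
Latest start in the last window 15:50–17:30 is 17:30 − 40 min = 16:50.

16:50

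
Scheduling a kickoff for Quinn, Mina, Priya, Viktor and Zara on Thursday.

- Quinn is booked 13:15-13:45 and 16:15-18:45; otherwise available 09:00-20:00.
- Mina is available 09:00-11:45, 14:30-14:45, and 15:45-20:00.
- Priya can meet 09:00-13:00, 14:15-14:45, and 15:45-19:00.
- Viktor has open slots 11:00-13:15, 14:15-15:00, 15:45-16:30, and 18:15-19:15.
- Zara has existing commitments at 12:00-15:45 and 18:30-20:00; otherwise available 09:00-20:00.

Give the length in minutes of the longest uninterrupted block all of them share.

45 minutes

Quinn free within 09:00–20:00: 09:00–13:15, 13:45–16:15, 18:45–20:00.
Zara free within 09:00–20:00: 09:00–12:00, 15:45–18:30.
Quinn ∩ Mina: 09:00–11:45, 14:30–14:45, 15:45–16:15, 18:45–20:00.
Quinn ∩ Mina ∩ Priya: 09:00–11:45, 14:30–14:45, 15:45–16:15, 18:45–19:00.
Quinn ∩ Mina ∩ Priya ∩ Viktor: 11:00–11:45, 14:30–14:45, 15:45–16:15, 18:45–19:00.
Quinn ∩ Mina ∩ Priya ∩ Viktor ∩ Zara: 11:00–11:45, 15:45–16:15.
Common window lengths: 45, 30 min; longest is 45.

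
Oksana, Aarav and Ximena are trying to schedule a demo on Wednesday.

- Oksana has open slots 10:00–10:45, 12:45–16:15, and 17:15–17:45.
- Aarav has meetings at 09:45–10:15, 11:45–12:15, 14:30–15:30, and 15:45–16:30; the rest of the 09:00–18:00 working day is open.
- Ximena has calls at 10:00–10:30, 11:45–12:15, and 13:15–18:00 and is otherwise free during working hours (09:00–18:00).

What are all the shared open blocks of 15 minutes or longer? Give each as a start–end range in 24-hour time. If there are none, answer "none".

Aarav free within 09:00–18:00: 09:00–09:45, 10:15–11:45, 12:15–14:30, 15:30–15:45, 16:30–18:00.
Ximena free within 09:00–18:00: 09:00–10:00, 10:30–11:45, 12:15–13:15.
Oksana ∩ Aarav: 10:15–10:45, 12:45–14:30, 15:30–15:45, 17:15–17:45.
Oksana ∩ Aarav ∩ Ximena: 10:30–10:45, 12:45–13:15.
Windows ≥ 15 min: 10:30–10:45, 12:45–13:15.

10:30–10:45, 12:45–13:15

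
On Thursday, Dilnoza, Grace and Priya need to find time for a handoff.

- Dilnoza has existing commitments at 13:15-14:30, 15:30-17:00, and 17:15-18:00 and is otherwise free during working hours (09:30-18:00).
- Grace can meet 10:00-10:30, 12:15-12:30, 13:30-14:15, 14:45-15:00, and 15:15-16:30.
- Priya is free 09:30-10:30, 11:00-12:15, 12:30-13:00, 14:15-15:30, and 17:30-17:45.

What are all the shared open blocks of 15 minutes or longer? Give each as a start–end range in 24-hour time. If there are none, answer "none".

Dilnoza free within 09:30–18:00: 09:30–13:15, 14:30–15:30, 17:00–17:15.
Dilnoza ∩ Grace: 10:00–10:30, 12:15–12:30, 14:45–15:00, 15:15–15:30.
Dilnoza ∩ Grace ∩ Priya: 10:00–10:30, 14:45–15:00, 15:15–15:30.
Windows ≥ 15 min: 10:00–10:30, 14:45–15:00, 15:15–15:30.

10:00–10:30, 14:45–15:00, 15:15–15:30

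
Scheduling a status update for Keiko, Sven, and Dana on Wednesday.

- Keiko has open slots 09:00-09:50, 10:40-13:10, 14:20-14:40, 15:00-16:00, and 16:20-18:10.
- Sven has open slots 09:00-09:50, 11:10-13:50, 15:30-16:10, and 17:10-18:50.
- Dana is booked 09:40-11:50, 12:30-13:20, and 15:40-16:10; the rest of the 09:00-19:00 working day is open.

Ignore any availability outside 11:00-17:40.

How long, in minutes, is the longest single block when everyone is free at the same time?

Dana free within 09:00–19:00: 09:00–09:40, 11:50–12:30, 13:20–15:40, 16:10–19:00.
Keiko ∩ Sven: 09:00–09:50, 11:10–13:10, 15:30–16:00, 17:10–18:10.
Keiko ∩ Sven ∩ Dana: 09:00–09:40, 11:50–12:30, 15:30–15:40, 17:10–18:10.
Restricted to 11:00–17:40: 11:50–12:30, 15:30–15:40, 17:10–17:40.
Common window lengths: 40, 10, 30 min; longest is 40.

40 minutes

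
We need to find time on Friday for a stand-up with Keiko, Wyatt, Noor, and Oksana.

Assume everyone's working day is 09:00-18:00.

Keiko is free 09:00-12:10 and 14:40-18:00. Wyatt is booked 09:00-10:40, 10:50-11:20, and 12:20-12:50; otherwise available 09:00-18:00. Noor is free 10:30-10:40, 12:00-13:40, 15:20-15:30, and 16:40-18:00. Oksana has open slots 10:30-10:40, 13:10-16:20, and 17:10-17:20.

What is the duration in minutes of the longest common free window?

Wyatt free within 09:00–18:00: 10:40–10:50, 11:20–12:20, 12:50–18:00.
Keiko ∩ Wyatt: 10:40–10:50, 11:20–12:10, 14:40–18:00.
Keiko ∩ Wyatt ∩ Noor: 12:00–12:10, 15:20–15:30, 16:40–18:00.
Keiko ∩ Wyatt ∩ Noor ∩ Oksana: 15:20–15:30, 17:10–17:20.
Common window lengths: 10, 10 min; longest is 10.

10 minutes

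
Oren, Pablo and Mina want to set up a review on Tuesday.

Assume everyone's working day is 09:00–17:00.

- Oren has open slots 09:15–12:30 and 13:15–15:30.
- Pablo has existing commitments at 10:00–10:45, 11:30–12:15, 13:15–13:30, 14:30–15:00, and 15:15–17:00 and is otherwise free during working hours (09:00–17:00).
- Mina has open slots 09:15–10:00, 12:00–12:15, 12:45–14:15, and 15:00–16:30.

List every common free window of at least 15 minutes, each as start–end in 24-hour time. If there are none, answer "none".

09:15–10:00, 13:30–14:15, 15:00–15:15

Pablo free within 09:00–17:00: 09:00–10:00, 10:45–11:30, 12:15–13:15, 13:30–14:30, 15:00–15:15.
Oren ∩ Pablo: 09:15–10:00, 10:45–11:30, 12:15–12:30, 13:30–14:30, 15:00–15:15.
Oren ∩ Pablo ∩ Mina: 09:15–10:00, 13:30–14:15, 15:00–15:15.
Windows ≥ 15 min: 09:15–10:00, 13:30–14:15, 15:00–15:15.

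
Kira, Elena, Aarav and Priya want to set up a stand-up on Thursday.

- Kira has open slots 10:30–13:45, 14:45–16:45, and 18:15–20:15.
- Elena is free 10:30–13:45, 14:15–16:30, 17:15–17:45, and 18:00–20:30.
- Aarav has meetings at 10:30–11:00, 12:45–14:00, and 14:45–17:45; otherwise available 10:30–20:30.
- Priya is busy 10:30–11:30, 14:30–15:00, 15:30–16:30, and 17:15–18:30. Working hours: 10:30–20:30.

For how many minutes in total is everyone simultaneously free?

Aarav free within 10:30–20:30: 11:00–12:45, 14:00–14:45, 17:45–20:30.
Priya free within 10:30–20:30: 11:30–14:30, 15:00–15:30, 16:30–17:15, 18:30–20:30.
Kira ∩ Elena: 10:30–13:45, 14:45–16:30, 18:15–20:15.
Kira ∩ Elena ∩ Aarav: 11:00–12:45, 18:15–20:15.
Kira ∩ Elena ∩ Aarav ∩ Priya: 11:30–12:45, 18:30–20:15.
Total common minutes: 75 + 105 = 180.

180 minutes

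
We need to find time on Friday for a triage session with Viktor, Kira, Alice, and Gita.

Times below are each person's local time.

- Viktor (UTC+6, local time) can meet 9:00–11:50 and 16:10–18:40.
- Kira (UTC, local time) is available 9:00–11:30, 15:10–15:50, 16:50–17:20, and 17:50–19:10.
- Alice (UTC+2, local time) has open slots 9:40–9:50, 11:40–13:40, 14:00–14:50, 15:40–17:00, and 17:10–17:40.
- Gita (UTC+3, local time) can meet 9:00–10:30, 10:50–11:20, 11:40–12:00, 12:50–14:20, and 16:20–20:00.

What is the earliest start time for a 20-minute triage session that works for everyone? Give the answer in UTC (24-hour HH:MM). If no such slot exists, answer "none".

Viktor → UTC: 03:00–05:50, 10:10–12:40.
Kira → UTC: 09:00–11:30, 15:10–15:50, 16:50–17:20, 17:50–19:10.
Alice → UTC: 07:40–07:50, 09:40–11:40, 12:00–12:50, 13:40–15:00, 15:10–15:40.
Gita → UTC: 06:00–07:30, 07:50–08:20, 08:40–09:00, 09:50–11:20, 13:20–17:00.
Viktor ∩ Kira: 10:10–11:30.
Viktor ∩ Kira ∩ Alice: 10:10–11:30.
Viktor ∩ Kira ∩ Alice ∩ Gita: 10:10–11:20.
Windows ≥ 20 min: 10:10–11:20.
Earliest such window starts at 10:10.

10:10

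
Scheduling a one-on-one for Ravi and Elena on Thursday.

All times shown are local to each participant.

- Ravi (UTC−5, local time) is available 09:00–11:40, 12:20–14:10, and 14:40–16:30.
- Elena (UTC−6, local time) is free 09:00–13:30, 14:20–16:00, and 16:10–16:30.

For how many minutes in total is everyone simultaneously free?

Ravi → UTC: 14:00–16:40, 17:20–19:10, 19:40–21:30.
Elena → UTC: 15:00–19:30, 20:20–22:00, 22:10–22:30.
Ravi ∩ Elena: 15:00–16:40, 17:20–19:10, 20:20–21:30.
Total common minutes: 100 + 110 + 70 = 280.

280 minutes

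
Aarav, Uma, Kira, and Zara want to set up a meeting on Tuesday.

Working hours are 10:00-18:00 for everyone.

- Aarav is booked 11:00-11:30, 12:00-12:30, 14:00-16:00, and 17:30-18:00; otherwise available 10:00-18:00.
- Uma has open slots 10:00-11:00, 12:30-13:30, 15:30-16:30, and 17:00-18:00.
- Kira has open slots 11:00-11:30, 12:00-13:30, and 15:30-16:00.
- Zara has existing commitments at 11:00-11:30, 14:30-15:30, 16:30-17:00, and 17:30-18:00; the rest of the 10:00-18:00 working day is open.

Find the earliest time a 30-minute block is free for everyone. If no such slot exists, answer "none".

Aarav free within 10:00–18:00: 10:00–11:00, 11:30–12:00, 12:30–14:00, 16:00–17:30.
Zara free within 10:00–18:00: 10:00–11:00, 11:30–14:30, 15:30–16:30, 17:00–17:30.
Aarav ∩ Uma: 10:00–11:00, 12:30–13:30, 16:00–16:30, 17:00–17:30.
Aarav ∩ Uma ∩ Kira: 12:30–13:30.
Aarav ∩ Uma ∩ Kira ∩ Zara: 12:30–13:30.
Windows ≥ 30 min: 12:30–13:30.
Earliest such window starts at 12:30.

12:30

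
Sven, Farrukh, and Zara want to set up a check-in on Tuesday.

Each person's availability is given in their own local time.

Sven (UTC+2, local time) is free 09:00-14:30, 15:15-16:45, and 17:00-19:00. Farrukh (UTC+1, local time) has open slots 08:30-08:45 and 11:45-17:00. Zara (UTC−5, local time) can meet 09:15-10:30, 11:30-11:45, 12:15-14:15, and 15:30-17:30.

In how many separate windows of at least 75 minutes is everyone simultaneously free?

Sven → UTC: 07:00–12:30, 13:15–14:45, 15:00–17:00.
Farrukh → UTC: 07:30–07:45, 10:45–16:00.
Zara → UTC: 14:15–15:30, 16:30–16:45, 17:15–19:15, 20:30–22:30.
Sven ∩ Farrukh: 07:30–07:45, 10:45–12:30, 13:15–14:45, 15:00–16:00.
Sven ∩ Farrukh ∩ Zara: 14:15–14:45, 15:00–15:30.
Windows ≥ 75 min: (none).
That's 0 windows.

0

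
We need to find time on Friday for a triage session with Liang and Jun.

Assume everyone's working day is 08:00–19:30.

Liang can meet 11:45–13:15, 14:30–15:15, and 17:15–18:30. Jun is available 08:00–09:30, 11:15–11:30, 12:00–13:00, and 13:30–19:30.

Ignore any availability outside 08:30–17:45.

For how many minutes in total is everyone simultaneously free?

Liang ∩ Jun: 12:00–13:00, 14:30–15:15, 17:15–18:30.
Restricted to 08:30–17:45: 12:00–13:00, 14:30–15:15, 17:15–17:45.
Total common minutes: 60 + 45 + 30 = 135.

135 minutes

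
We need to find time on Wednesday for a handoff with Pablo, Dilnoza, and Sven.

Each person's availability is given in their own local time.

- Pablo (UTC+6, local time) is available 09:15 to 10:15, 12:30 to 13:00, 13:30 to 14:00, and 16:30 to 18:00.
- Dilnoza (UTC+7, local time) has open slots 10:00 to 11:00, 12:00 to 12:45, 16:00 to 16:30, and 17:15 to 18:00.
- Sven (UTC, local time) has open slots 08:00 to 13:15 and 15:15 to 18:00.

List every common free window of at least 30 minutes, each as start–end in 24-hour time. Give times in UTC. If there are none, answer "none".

Pablo → UTC: 03:15–04:15, 06:30–07:00, 07:30–08:00, 10:30–12:00.
Dilnoza → UTC: 03:00–04:00, 05:00–05:45, 09:00–09:30, 10:15–11:00.
Sven → UTC: 08:00–13:15, 15:15–18:00.
Pablo ∩ Dilnoza: 03:15–04:00, 10:30–11:00.
Pablo ∩ Dilnoza ∩ Sven: 10:30–11:00.
Windows ≥ 30 min: 10:30–11:00.

10:30–11:00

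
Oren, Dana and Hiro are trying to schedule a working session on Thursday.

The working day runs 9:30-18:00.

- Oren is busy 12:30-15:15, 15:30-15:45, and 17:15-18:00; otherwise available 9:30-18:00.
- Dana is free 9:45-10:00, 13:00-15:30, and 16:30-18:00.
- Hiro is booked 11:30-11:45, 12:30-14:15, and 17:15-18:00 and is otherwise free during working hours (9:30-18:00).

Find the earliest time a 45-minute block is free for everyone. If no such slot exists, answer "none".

Oren free within 09:30–18:00: 09:30–12:30, 15:15–15:30, 15:45–17:15.
Hiro free within 09:30–18:00: 09:30–11:30, 11:45–12:30, 14:15–17:15.
Oren ∩ Dana: 09:45–10:00, 15:15–15:30, 16:30–17:15.
Oren ∩ Dana ∩ Hiro: 09:45–10:00, 15:15–15:30, 16:30–17:15.
Windows ≥ 45 min: 16:30–17:15.
Earliest such window starts at 16:30.

16:30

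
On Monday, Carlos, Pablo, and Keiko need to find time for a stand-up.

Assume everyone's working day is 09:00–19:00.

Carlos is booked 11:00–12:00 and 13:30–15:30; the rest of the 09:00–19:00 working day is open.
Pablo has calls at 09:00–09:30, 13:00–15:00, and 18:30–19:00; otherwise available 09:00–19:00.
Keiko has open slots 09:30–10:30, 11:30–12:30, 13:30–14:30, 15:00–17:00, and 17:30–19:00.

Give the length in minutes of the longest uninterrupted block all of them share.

Carlos free within 09:00–19:00: 09:00–11:00, 12:00–13:30, 15:30–19:00.
Pablo free within 09:00–19:00: 09:30–13:00, 15:00–18:30.
Carlos ∩ Pablo: 09:30–11:00, 12:00–13:00, 15:30–18:30.
Carlos ∩ Pablo ∩ Keiko: 09:30–10:30, 12:00–12:30, 15:30–17:00, 17:30–18:30.
Common window lengths: 60, 30, 90, 60 min; longest is 90.

90 minutes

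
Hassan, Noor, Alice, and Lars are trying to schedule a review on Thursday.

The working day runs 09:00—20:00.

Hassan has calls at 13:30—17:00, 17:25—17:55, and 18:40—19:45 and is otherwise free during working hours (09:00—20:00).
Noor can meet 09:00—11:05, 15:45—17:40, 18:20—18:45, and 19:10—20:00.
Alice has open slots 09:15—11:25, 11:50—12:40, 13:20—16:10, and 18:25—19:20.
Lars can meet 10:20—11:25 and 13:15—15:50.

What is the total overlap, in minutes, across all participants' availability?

Hassan free within 09:00–20:00: 09:00–13:30, 17:00–17:25, 17:55–18:40, 19:45–20:00.
Hassan ∩ Noor: 09:00–11:05, 17:00–17:25, 18:20–18:40, 19:45–20:00.
Hassan ∩ Noor ∩ Alice: 09:15–11:05, 18:25–18:40.
Hassan ∩ Noor ∩ Alice ∩ Lars: 10:20–11:05.
Total common minutes: 45.

45 minutes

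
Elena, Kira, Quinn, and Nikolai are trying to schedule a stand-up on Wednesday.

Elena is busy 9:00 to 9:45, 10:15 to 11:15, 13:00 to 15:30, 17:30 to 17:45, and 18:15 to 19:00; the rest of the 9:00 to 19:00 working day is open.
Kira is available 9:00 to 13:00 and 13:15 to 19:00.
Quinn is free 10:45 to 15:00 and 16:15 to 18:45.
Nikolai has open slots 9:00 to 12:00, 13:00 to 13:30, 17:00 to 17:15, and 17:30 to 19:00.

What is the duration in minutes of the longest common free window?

Elena free within 09:00–19:00: 09:45–10:15, 11:15–13:00, 15:30–17:30, 17:45–18:15.
Elena ∩ Kira: 09:45–10:15, 11:15–13:00, 15:30–17:30, 17:45–18:15.
Elena ∩ Kira ∩ Quinn: 11:15–13:00, 16:15–17:30, 17:45–18:15.
Elena ∩ Kira ∩ Quinn ∩ Nikolai: 11:15–12:00, 17:00–17:15, 17:45–18:15.
Common window lengths: 45, 15, 30 min; longest is 45.

45 minutes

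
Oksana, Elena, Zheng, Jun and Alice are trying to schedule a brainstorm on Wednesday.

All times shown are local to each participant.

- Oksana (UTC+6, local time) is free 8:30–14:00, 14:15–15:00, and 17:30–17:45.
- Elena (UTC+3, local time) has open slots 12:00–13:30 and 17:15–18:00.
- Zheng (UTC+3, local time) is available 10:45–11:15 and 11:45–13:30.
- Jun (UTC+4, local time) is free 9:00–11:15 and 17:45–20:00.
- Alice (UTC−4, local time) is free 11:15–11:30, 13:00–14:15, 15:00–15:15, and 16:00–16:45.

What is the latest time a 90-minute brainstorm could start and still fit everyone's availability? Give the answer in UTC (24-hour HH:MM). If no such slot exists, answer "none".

none

Oksana → UTC: 02:30–08:00, 08:15–09:00, 11:30–11:45.
Elena → UTC: 09:00–10:30, 14:15–15:00.
Zheng → UTC: 07:45–08:15, 08:45–10:30.
Jun → UTC: 05:00–07:15, 13:45–16:00.
Alice → UTC: 15:15–15:30, 17:00–18:15, 19:00–19:15, 20:00–20:45.
Oksana ∩ Elena: (none).
Oksana ∩ Elena ∩ Zheng: (none).
Oksana ∩ Elena ∩ Zheng ∩ Jun: (none).
Oksana ∩ Elena ∩ Zheng ∩ Jun ∩ Alice: (none).
Windows ≥ 90 min: (none).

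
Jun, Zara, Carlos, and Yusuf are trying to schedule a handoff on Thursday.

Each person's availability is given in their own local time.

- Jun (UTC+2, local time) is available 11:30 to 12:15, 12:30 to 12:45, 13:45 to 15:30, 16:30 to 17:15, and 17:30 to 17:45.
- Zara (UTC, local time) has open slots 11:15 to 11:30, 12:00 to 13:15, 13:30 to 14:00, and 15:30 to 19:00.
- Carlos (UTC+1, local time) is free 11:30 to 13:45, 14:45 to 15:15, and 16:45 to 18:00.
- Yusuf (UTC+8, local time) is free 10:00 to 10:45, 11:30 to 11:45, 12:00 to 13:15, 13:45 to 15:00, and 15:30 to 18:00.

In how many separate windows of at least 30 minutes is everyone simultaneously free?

0

Jun → UTC: 09:30–10:15, 10:30–10:45, 11:45–13:30, 14:30–15:15, 15:30–15:45.
Zara → UTC: 11:15–11:30, 12:00–13:15, 13:30–14:00, 15:30–19:00.
Carlos → UTC: 10:30–12:45, 13:45–14:15, 15:45–17:00.
Yusuf → UTC: 02:00–02:45, 03:30–03:45, 04:00–05:15, 05:45–07:00, 07:30–10:00.
Jun ∩ Zara: 12:00–13:15, 15:30–15:45.
Jun ∩ Zara ∩ Carlos: 12:00–12:45.
Jun ∩ Zara ∩ Carlos ∩ Yusuf: (none).
Windows ≥ 30 min: (none).
That's 0 windows.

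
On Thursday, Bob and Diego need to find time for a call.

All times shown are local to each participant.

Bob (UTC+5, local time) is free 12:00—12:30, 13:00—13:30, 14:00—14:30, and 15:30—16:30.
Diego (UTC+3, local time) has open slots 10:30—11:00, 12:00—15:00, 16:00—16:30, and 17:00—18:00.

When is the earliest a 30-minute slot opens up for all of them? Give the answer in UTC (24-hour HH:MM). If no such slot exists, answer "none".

Bob → UTC: 07:00–07:30, 08:00–08:30, 09:00–09:30, 10:30–11:30.
Diego → UTC: 07:30–08:00, 09:00–12:00, 13:00–13:30, 14:00–15:00.
Bob ∩ Diego: 09:00–09:30, 10:30–11:30.
Windows ≥ 30 min: 09:00–09:30, 10:30–11:30.
Earliest such window starts at 09:00.

09:00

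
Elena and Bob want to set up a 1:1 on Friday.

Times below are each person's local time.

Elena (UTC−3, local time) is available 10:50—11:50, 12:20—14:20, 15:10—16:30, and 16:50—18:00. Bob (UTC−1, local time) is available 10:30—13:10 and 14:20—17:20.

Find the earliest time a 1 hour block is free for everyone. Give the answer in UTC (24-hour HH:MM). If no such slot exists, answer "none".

Elena → UTC: 13:50–14:50, 15:20–17:20, 18:10–19:30, 19:50–21:00.
Bob → UTC: 11:30–14:10, 15:20–18:20.
Elena ∩ Bob: 13:50–14:10, 15:20–17:20, 18:10–18:20.
Windows ≥ 60 min: 15:20–17:20.
Earliest such window starts at 15:20.

15:20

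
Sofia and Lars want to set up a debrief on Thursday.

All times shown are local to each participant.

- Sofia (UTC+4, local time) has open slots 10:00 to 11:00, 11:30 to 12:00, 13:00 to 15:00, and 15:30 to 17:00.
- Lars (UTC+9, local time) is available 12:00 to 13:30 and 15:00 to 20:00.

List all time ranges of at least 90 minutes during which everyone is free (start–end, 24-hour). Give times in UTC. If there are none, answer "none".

Sofia → UTC: 06:00–07:00, 07:30–08:00, 09:00–11:00, 11:30–13:00.
Lars → UTC: 03:00–04:30, 06:00–11:00.
Sofia ∩ Lars: 06:00–07:00, 07:30–08:00, 09:00–11:00.
Windows ≥ 90 min: 09:00–11:00.

09:00–11:00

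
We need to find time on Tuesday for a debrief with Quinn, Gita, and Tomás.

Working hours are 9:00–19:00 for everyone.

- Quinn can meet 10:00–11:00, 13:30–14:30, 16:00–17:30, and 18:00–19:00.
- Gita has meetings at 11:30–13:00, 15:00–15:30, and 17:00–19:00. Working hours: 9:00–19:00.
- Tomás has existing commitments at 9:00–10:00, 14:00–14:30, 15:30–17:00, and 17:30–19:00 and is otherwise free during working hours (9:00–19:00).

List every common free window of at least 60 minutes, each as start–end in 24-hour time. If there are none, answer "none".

Gita free within 09:00–19:00: 09:00–11:30, 13:00–15:00, 15:30–17:00.
Tomás free within 09:00–19:00: 10:00–14:00, 14:30–15:30, 17:00–17:30.
Quinn ∩ Gita: 10:00–11:00, 13:30–14:30, 16:00–17:00.
Quinn ∩ Gita ∩ Tomás: 10:00–11:00, 13:30–14:00.
Windows ≥ 60 min: 10:00–11:00.

10:00–11:00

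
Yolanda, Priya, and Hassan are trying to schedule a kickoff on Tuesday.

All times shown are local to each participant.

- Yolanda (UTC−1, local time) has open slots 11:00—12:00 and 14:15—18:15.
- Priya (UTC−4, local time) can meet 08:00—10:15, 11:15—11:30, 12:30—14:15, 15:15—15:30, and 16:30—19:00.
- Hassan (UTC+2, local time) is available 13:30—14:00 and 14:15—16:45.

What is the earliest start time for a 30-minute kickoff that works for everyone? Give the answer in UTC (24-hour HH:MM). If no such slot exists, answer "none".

Yolanda → UTC: 12:00–13:00, 15:15–19:15.
Priya → UTC: 12:00–14:15, 15:15–15:30, 16:30–18:15, 19:15–19:30, 20:30–23:00.
Hassan → UTC: 11:30–12:00, 12:15–14:45.
Yolanda ∩ Priya: 12:00–13:00, 15:15–15:30, 16:30–18:15.
Yolanda ∩ Priya ∩ Hassan: 12:15–13:00.
Windows ≥ 30 min: 12:15–13:00.
Earliest such window starts at 12:15.

12:15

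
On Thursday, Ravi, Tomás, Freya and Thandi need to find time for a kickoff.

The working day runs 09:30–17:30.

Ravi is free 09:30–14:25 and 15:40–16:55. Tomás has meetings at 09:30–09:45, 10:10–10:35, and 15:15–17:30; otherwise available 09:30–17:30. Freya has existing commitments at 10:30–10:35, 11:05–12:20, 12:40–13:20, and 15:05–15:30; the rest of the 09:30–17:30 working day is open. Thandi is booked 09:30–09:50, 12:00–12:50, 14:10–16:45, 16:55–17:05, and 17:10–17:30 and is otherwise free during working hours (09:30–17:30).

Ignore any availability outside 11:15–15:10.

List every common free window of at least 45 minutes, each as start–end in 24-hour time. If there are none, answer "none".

13:20–14:10

Tomás free within 09:30–17:30: 09:45–10:10, 10:35–15:15.
Freya free within 09:30–17:30: 09:30–10:30, 10:35–11:05, 12:20–12:40, 13:20–15:05, 15:30–17:30.
Thandi free within 09:30–17:30: 09:50–12:00, 12:50–14:10, 16:45–16:55, 17:05–17:10.
Ravi ∩ Tomás: 09:45–10:10, 10:35–14:25.
Ravi ∩ Tomás ∩ Freya: 09:45–10:10, 10:35–11:05, 12:20–12:40, 13:20–14:25.
Ravi ∩ Tomás ∩ Freya ∩ Thandi: 09:50–10:10, 10:35–11:05, 13:20–14:10.
Restricted to 11:15–15:10: 13:20–14:10.
Windows ≥ 45 min: 13:20–14:10.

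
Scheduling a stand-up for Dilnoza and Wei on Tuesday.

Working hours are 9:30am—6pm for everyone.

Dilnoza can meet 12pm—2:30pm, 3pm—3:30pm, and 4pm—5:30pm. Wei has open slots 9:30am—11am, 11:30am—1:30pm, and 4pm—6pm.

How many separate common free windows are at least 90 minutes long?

2

Dilnoza ∩ Wei: 12:00–13:30, 16:00–17:30.
Windows ≥ 90 min: 12:00–13:30, 16:00–17:30.
That's 2 windows.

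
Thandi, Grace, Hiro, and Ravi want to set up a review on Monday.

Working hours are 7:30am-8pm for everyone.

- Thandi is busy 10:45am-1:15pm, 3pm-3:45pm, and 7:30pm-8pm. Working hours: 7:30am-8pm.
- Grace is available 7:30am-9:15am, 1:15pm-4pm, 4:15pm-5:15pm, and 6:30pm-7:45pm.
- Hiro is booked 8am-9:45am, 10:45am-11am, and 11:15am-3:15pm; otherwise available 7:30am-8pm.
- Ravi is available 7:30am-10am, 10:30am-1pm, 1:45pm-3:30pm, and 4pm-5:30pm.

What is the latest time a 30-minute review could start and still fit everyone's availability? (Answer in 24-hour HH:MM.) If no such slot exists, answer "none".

16:45

Thandi free within 07:30–20:00: 07:30–10:45, 13:15–15:00, 15:45–19:30.
Hiro free within 07:30–20:00: 07:30–08:00, 09:45–10:45, 11:00–11:15, 15:15–20:00.
Thandi ∩ Grace: 07:30–09:15, 13:15–15:00, 15:45–16:00, 16:15–17:15, 18:30–19:30.
Thandi ∩ Grace ∩ Hiro: 07:30–08:00, 15:45–16:00, 16:15–17:15, 18:30–19:30.
Thandi ∩ Grace ∩ Hiro ∩ Ravi: 07:30–08:00, 16:15–17:15.
Windows ≥ 30 min: 07:30–08:00, 16:15–17:15.
Latest start in the last window 16:15–17:15 is 17:15 − 30 min = 16:45.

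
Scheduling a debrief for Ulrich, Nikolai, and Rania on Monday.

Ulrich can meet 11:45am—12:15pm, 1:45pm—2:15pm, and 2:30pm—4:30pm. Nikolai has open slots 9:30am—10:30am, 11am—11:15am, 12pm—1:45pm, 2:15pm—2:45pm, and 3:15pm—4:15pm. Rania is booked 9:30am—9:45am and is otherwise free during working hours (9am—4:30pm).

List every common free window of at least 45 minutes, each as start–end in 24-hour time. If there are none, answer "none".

Rania free within 09:00–16:30: 09:00–09:30, 09:45–16:30.
Ulrich ∩ Nikolai: 12:00–12:15, 14:30–14:45, 15:15–16:15.
Ulrich ∩ Nikolai ∩ Rania: 12:00–12:15, 14:30–14:45, 15:15–16:15.
Windows ≥ 45 min: 15:15–16:15.

15:15–16:15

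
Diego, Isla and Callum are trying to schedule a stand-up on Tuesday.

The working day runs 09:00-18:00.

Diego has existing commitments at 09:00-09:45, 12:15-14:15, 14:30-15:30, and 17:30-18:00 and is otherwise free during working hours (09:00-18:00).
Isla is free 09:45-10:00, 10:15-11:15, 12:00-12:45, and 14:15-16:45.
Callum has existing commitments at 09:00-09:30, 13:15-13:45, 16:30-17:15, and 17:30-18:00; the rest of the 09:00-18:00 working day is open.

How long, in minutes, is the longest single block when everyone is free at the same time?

60 minutes

Diego free within 09:00–18:00: 09:45–12:15, 14:15–14:30, 15:30–17:30.
Callum free within 09:00–18:00: 09:30–13:15, 13:45–16:30, 17:15–17:30.
Diego ∩ Isla: 09:45–10:00, 10:15–11:15, 12:00–12:15, 14:15–14:30, 15:30–16:45.
Diego ∩ Isla ∩ Callum: 09:45–10:00, 10:15–11:15, 12:00–12:15, 14:15–14:30, 15:30–16:30.
Common window lengths: 15, 60, 15, 15, 60 min; longest is 60.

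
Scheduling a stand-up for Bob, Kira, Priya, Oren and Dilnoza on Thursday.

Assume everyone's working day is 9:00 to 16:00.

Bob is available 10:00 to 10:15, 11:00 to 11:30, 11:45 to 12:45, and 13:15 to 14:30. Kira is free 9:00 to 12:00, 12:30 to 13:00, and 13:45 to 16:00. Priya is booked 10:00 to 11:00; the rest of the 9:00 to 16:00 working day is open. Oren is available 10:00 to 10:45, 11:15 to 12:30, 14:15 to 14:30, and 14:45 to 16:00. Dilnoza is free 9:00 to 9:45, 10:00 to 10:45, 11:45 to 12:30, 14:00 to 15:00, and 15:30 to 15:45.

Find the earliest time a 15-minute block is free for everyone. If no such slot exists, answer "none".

Priya free within 09:00–16:00: 09:00–10:00, 11:00–16:00.
Bob ∩ Kira: 10:00–10:15, 11:00–11:30, 11:45–12:00, 12:30–12:45, 13:45–14:30.
Bob ∩ Kira ∩ Priya: 11:00–11:30, 11:45–12:00, 12:30–12:45, 13:45–14:30.
Bob ∩ Kira ∩ Priya ∩ Oren: 11:15–11:30, 11:45–12:00, 14:15–14:30.
Bob ∩ Kira ∩ Priya ∩ Oren ∩ Dilnoza: 11:45–12:00, 14:15–14:30.
Windows ≥ 15 min: 11:45–12:00, 14:15–14:30.
Earliest such window starts at 11:45.

11:45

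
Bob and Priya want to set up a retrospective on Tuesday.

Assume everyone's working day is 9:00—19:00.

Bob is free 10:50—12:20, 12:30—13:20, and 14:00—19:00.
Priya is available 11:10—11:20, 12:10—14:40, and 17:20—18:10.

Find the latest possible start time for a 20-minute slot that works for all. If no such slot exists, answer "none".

17:50

Bob ∩ Priya: 11:10–11:20, 12:10–12:20, 12:30–13:20, 14:00–14:40, 17:20–18:10.
Windows ≥ 20 min: 12:30–13:20, 14:00–14:40, 17:20–18:10.
Latest start in the last window 17:20–18:10 is 18:10 − 20 min = 17:50.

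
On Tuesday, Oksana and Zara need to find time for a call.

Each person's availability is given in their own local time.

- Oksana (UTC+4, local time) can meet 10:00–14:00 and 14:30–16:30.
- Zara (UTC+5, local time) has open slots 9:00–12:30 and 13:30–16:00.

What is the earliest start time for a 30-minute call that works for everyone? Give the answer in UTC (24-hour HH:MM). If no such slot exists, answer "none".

Oksana → UTC: 06:00–10:00, 10:30–12:30.
Zara → UTC: 04:00–07:30, 08:30–11:00.
Oksana ∩ Zara: 06:00–07:30, 08:30–10:00, 10:30–11:00.
Windows ≥ 30 min: 06:00–07:30, 08:30–10:00, 10:30–11:00.
Earliest such window starts at 06:00.

06:00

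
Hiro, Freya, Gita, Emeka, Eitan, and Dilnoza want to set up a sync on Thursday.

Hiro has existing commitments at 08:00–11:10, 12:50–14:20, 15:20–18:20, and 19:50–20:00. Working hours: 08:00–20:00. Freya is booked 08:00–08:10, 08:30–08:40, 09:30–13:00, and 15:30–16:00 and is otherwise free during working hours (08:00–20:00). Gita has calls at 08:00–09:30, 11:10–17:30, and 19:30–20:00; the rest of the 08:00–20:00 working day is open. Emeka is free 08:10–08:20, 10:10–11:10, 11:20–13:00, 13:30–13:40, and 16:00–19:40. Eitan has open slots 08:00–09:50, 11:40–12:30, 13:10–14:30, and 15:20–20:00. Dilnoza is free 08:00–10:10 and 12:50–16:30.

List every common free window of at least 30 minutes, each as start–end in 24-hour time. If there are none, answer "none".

none

Hiro free within 08:00–20:00: 11:10–12:50, 14:20–15:20, 18:20–19:50.
Freya free within 08:00–20:00: 08:10–08:30, 08:40–09:30, 13:00–15:30, 16:00–20:00.
Gita free within 08:00–20:00: 09:30–11:10, 17:30–19:30.
Hiro ∩ Freya: 14:20–15:20, 18:20–19:50.
Hiro ∩ Freya ∩ Gita: 18:20–19:30.
Hiro ∩ Freya ∩ Gita ∩ Emeka: 18:20–19:30.
Hiro ∩ Freya ∩ Gita ∩ Emeka ∩ Eitan: 18:20–19:30.
Hiro ∩ Freya ∩ Gita ∩ Emeka ∩ Eitan ∩ Dilnoza: (none).
Windows ≥ 30 min: (none).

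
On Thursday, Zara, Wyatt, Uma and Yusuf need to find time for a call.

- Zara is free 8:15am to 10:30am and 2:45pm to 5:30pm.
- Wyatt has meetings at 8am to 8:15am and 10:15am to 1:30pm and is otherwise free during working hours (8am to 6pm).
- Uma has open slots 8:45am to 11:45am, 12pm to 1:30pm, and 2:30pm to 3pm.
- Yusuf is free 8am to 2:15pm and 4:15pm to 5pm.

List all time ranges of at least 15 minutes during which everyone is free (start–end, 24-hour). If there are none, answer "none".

Wyatt free within 08:00–18:00: 08:15–10:15, 13:30–18:00.
Zara ∩ Wyatt: 08:15–10:15, 14:45–17:30.
Zara ∩ Wyatt ∩ Uma: 08:45–10:15, 14:45–15:00.
Zara ∩ Wyatt ∩ Uma ∩ Yusuf: 08:45–10:15.
Windows ≥ 15 min: 08:45–10:15.

08:45–10:15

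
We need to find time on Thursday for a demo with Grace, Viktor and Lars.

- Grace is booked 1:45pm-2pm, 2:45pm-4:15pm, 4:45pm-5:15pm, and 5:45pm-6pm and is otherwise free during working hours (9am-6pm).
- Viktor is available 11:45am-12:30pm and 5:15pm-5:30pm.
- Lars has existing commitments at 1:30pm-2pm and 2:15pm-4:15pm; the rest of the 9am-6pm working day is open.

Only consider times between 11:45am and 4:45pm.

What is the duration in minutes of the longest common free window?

Grace free within 09:00–18:00: 09:00–13:45, 14:00–14:45, 16:15–16:45, 17:15–17:45.
Lars free within 09:00–18:00: 09:00–13:30, 14:00–14:15, 16:15–18:00.
Grace ∩ Viktor: 11:45–12:30, 17:15–17:30.
Grace ∩ Viktor ∩ Lars: 11:45–12:30, 17:15–17:30.
Restricted to 11:45–16:45: 11:45–12:30.
Single common window of 45 minutes.

45 minutes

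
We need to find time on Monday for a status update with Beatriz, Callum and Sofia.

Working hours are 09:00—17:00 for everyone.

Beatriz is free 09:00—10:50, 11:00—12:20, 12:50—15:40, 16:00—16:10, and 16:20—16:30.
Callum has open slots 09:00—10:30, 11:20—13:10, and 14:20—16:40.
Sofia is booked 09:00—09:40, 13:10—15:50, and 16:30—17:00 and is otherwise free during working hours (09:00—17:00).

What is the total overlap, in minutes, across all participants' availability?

Sofia free within 09:00–17:00: 09:40–13:10, 15:50–16:30.
Beatriz ∩ Callum: 09:00–10:30, 11:20–12:20, 12:50–13:10, 14:20–15:40, 16:00–16:10, 16:20–16:30.
Beatriz ∩ Callum ∩ Sofia: 09:40–10:30, 11:20–12:20, 12:50–13:10, 16:00–16:10, 16:20–16:30.
Total common minutes: 50 + 60 + 20 + 10 + 10 = 150.

150 minutes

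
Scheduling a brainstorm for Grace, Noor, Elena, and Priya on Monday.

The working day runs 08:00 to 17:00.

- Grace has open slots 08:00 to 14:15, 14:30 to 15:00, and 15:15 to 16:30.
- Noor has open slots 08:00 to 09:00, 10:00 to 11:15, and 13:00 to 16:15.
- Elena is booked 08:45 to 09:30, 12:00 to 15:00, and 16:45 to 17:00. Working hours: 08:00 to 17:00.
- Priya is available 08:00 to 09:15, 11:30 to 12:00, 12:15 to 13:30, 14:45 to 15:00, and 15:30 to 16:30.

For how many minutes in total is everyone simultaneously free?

Elena free within 08:00–17:00: 08:00–08:45, 09:30–12:00, 15:00–16:45.
Grace ∩ Noor: 08:00–09:00, 10:00–11:15, 13:00–14:15, 14:30–15:00, 15:15–16:15.
Grace ∩ Noor ∩ Elena: 08:00–08:45, 10:00–11:15, 15:15–16:15.
Grace ∩ Noor ∩ Elena ∩ Priya: 08:00–08:45, 15:30–16:15.
Total common minutes: 45 + 45 = 90.

90 minutes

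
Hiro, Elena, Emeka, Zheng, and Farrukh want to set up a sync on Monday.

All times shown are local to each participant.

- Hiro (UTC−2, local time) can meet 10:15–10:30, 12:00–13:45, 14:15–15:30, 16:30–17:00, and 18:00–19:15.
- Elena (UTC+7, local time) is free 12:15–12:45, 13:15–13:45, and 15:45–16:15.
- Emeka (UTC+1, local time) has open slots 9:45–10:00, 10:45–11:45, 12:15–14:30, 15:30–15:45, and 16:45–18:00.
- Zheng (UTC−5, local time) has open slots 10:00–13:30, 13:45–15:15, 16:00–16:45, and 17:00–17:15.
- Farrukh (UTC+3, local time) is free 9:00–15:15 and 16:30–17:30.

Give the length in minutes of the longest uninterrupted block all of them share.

Hiro → UTC: 12:15–12:30, 14:00–15:45, 16:15–17:30, 18:30–19:00, 20:00–21:15.
Elena → UTC: 05:15–05:45, 06:15–06:45, 08:45–09:15.
Emeka → UTC: 08:45–09:00, 09:45–10:45, 11:15–13:30, 14:30–14:45, 15:45–17:00.
Zheng → UTC: 15:00–18:30, 18:45–20:15, 21:00–21:45, 22:00–22:15.
Farrukh → UTC: 06:00–12:15, 13:30–14:30.
Hiro ∩ Elena: (none).
Hiro ∩ Elena ∩ Emeka: (none).
Hiro ∩ Elena ∩ Emeka ∩ Zheng: (none).
Hiro ∩ Elena ∩ Emeka ∩ Zheng ∩ Farrukh: (none).
No common window.

0 minutes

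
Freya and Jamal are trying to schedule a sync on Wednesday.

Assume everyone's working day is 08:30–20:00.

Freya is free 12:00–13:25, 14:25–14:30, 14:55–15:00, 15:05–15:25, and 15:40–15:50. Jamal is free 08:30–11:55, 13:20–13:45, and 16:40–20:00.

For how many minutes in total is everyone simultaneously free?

Freya ∩ Jamal: 13:20–13:25.
Total common minutes: 5.

5 minutes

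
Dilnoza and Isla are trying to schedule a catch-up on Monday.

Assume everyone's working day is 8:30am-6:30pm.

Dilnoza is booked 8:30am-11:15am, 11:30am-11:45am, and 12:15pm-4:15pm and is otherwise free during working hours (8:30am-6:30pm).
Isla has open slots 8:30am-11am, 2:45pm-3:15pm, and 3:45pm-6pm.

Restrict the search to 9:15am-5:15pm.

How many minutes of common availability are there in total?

60 minutes

Dilnoza free within 08:30–18:30: 11:15–11:30, 11:45–12:15, 16:15–18:30.
Dilnoza ∩ Isla: 16:15–18:00.
Restricted to 09:15–17:15: 16:15–17:15.
Total common minutes: 60.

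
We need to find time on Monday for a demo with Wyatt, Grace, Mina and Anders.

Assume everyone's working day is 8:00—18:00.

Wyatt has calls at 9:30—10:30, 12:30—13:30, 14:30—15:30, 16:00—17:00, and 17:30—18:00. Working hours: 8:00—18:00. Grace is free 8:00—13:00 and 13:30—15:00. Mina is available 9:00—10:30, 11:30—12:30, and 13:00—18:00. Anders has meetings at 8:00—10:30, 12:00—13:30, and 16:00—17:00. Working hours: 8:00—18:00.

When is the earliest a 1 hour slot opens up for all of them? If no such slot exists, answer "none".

13:30

Wyatt free within 08:00–18:00: 08:00–09:30, 10:30–12:30, 13:30–14:30, 15:30–16:00, 17:00–17:30.
Anders free within 08:00–18:00: 10:30–12:00, 13:30–16:00, 17:00–18:00.
Wyatt ∩ Grace: 08:00–09:30, 10:30–12:30, 13:30–14:30.
Wyatt ∩ Grace ∩ Mina: 09:00–09:30, 11:30–12:30, 13:30–14:30.
Wyatt ∩ Grace ∩ Mina ∩ Anders: 11:30–12:00, 13:30–14:30.
Windows ≥ 60 min: 13:30–14:30.
Earliest such window starts at 13:30.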